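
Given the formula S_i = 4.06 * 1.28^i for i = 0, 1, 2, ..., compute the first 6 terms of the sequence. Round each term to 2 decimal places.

This is a geometric sequence.
i=0: S_0 = 4.06 * 1.28^0 = 4.06
i=1: S_1 = 4.06 * 1.28^1 ≈ 5.2
i=2: S_2 = 4.06 * 1.28^2 ≈ 6.65
i=3: S_3 = 4.06 * 1.28^3 ≈ 8.51
i=4: S_4 = 4.06 * 1.28^4 ≈ 10.9
i=5: S_5 = 4.06 * 1.28^5 ≈ 13.95
The first 6 terms are: [4.06, 5.2, 6.65, 8.51, 10.9, 13.95]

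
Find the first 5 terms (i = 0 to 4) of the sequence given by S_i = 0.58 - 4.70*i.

This is an arithmetic sequence.
i=0: S_0 = 0.58 + -4.7*0 = 0.58
i=1: S_1 = 0.58 + -4.7*1 = -4.12
i=2: S_2 = 0.58 + -4.7*2 = -8.82
i=3: S_3 = 0.58 + -4.7*3 = -13.52
i=4: S_4 = 0.58 + -4.7*4 = -18.22
The first 5 terms are: [0.58, -4.12, -8.82, -13.52, -18.22]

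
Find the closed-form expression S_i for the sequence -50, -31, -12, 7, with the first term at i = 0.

Check differences: -31 - -50 = 19
-12 - -31 = 19
Common difference d = 19.
First term a = -50.
Formula: S_i = -50 + 19*i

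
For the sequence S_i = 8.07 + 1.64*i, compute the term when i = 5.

S_5 = 8.07 + 1.64*5 = 8.07 + 8.2 = 16.27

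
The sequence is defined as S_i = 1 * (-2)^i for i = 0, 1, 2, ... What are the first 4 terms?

This is a geometric sequence.
i=0: S_0 = 1 * (-2)^0 = 1
i=1: S_1 = 1 * (-2)^1 = -2
i=2: S_2 = 1 * (-2)^2 = 4
i=3: S_3 = 1 * (-2)^3 = -8
The first 4 terms are: [1, -2, 4, -8]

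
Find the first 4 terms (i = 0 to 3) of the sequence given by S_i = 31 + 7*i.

This is an arithmetic sequence.
i=0: S_0 = 31 + 7*0 = 31
i=1: S_1 = 31 + 7*1 = 38
i=2: S_2 = 31 + 7*2 = 45
i=3: S_3 = 31 + 7*3 = 52
The first 4 terms are: [31, 38, 45, 52]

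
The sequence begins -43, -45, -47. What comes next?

Differences: -45 - -43 = -2
This is an arithmetic sequence with common difference d = -2.
Next term = -47 + -2 = -49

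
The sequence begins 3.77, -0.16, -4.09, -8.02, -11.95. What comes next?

Differences: -0.16 - 3.77 = -3.93
This is an arithmetic sequence with common difference d = -3.93.
Next term = -11.95 + -3.93 = -15.88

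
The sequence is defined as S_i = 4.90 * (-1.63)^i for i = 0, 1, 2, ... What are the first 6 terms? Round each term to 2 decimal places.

This is a geometric sequence.
i=0: S_0 = 4.9 * (-1.63)^0 = 4.9
i=1: S_1 = 4.9 * (-1.63)^1 ≈ -7.99
i=2: S_2 = 4.9 * (-1.63)^2 ≈ 13.02
i=3: S_3 = 4.9 * (-1.63)^3 ≈ -21.22
i=4: S_4 = 4.9 * (-1.63)^4 ≈ 34.59
i=5: S_5 = 4.9 * (-1.63)^5 ≈ -56.38
The first 6 terms are: [4.9, -7.99, 13.02, -21.22, 34.59, -56.38]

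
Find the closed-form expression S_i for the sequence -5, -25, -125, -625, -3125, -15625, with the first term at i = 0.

Check ratios: -25 / -5 = 5.0
Common ratio r = 5.
First term a = -5.
Formula: S_i = -5 * 5^i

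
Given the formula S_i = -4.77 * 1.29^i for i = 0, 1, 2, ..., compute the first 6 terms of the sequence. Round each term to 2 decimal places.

This is a geometric sequence.
i=0: S_0 = -4.77 * 1.29^0 = -4.77
i=1: S_1 = -4.77 * 1.29^1 ≈ -6.15
i=2: S_2 = -4.77 * 1.29^2 ≈ -7.94
i=3: S_3 = -4.77 * 1.29^3 ≈ -10.24
i=4: S_4 = -4.77 * 1.29^4 ≈ -13.21
i=5: S_5 = -4.77 * 1.29^5 ≈ -17.04
The first 6 terms are: [-4.77, -6.15, -7.94, -10.24, -13.21, -17.04]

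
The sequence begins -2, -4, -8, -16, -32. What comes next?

Ratios: -4 / -2 = 2.0
This is a geometric sequence with common ratio r = 2.
Next term = -32 * 2 = -64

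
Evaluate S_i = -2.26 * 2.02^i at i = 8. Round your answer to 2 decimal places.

S_8 = -2.26 * 2.02^8 ≈ -2.26 * 277.2113 ≈ -626.5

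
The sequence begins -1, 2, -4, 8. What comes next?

Ratios: 2 / -1 = -2.0
This is a geometric sequence with common ratio r = -2.
Next term = 8 * -2 = -16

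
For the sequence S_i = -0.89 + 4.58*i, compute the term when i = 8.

S_8 = -0.89 + 4.58*8 = -0.89 + 36.64 = 35.75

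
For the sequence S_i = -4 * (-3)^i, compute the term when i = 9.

S_9 = -4 * (-3)^9 = -4 * -19683 = 78732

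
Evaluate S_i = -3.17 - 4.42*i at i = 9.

S_9 = -3.17 + -4.42*9 = -3.17 + -39.78 = -42.95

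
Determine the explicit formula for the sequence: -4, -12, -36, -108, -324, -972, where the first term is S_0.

Check ratios: -12 / -4 = 3.0
Common ratio r = 3.
First term a = -4.
Formula: S_i = -4 * 3^i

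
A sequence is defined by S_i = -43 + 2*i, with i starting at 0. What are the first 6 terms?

This is an arithmetic sequence.
i=0: S_0 = -43 + 2*0 = -43
i=1: S_1 = -43 + 2*1 = -41
i=2: S_2 = -43 + 2*2 = -39
i=3: S_3 = -43 + 2*3 = -37
i=4: S_4 = -43 + 2*4 = -35
i=5: S_5 = -43 + 2*5 = -33
The first 6 terms are: [-43, -41, -39, -37, -35, -33]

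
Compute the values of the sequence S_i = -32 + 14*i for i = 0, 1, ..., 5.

This is an arithmetic sequence.
i=0: S_0 = -32 + 14*0 = -32
i=1: S_1 = -32 + 14*1 = -18
i=2: S_2 = -32 + 14*2 = -4
i=3: S_3 = -32 + 14*3 = 10
i=4: S_4 = -32 + 14*4 = 24
i=5: S_5 = -32 + 14*5 = 38
The first 6 terms are: [-32, -18, -4, 10, 24, 38]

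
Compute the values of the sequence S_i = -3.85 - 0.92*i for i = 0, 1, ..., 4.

This is an arithmetic sequence.
i=0: S_0 = -3.85 + -0.92*0 = -3.85
i=1: S_1 = -3.85 + -0.92*1 = -4.77
i=2: S_2 = -3.85 + -0.92*2 = -5.69
i=3: S_3 = -3.85 + -0.92*3 = -6.61
i=4: S_4 = -3.85 + -0.92*4 = -7.53
The first 5 terms are: [-3.85, -4.77, -5.69, -6.61, -7.53]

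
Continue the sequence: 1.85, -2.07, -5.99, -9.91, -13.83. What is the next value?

Differences: -2.07 - 1.85 = -3.92
This is an arithmetic sequence with common difference d = -3.92.
Next term = -13.83 + -3.92 = -17.75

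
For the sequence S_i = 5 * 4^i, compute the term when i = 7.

S_7 = 5 * 4^7 = 5 * 16384 = 81920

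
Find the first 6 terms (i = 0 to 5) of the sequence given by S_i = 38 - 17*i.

This is an arithmetic sequence.
i=0: S_0 = 38 + -17*0 = 38
i=1: S_1 = 38 + -17*1 = 21
i=2: S_2 = 38 + -17*2 = 4
i=3: S_3 = 38 + -17*3 = -13
i=4: S_4 = 38 + -17*4 = -30
i=5: S_5 = 38 + -17*5 = -47
The first 6 terms are: [38, 21, 4, -13, -30, -47]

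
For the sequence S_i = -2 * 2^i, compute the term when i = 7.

S_7 = -2 * 2^7 = -2 * 128 = -256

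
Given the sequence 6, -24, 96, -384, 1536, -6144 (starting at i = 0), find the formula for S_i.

Check ratios: -24 / 6 = -4.0
Common ratio r = -4.
First term a = 6.
Formula: S_i = 6 * (-4)^i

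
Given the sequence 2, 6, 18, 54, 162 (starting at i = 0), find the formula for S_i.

Check ratios: 6 / 2 = 3.0
Common ratio r = 3.
First term a = 2.
Formula: S_i = 2 * 3^i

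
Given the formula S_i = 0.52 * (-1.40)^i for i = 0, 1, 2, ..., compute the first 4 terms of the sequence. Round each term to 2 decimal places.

This is a geometric sequence.
i=0: S_0 = 0.52 * (-1.4)^0 = 0.52
i=1: S_1 = 0.52 * (-1.4)^1 ≈ -0.73
i=2: S_2 = 0.52 * (-1.4)^2 ≈ 1.02
i=3: S_3 = 0.52 * (-1.4)^3 ≈ -1.43
The first 4 terms are: [0.52, -0.73, 1.02, -1.43]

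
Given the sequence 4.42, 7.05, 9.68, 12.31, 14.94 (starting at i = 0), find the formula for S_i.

Check differences: 7.05 - 4.42 = 2.63
9.68 - 7.05 = 2.63
Common difference d = 2.63.
First term a = 4.42.
Formula: S_i = 4.42 + 2.63*i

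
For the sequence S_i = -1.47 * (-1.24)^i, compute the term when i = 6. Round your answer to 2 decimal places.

S_6 = -1.47 * (-1.24)^6 ≈ -1.47 * 3.6352 ≈ -5.34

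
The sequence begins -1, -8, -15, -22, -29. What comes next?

Differences: -8 - -1 = -7
This is an arithmetic sequence with common difference d = -7.
Next term = -29 + -7 = -36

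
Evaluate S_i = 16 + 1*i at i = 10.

S_10 = 16 + 1*10 = 16 + 10 = 26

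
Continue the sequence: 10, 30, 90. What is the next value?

Ratios: 30 / 10 = 3.0
This is a geometric sequence with common ratio r = 3.
Next term = 90 * 3 = 270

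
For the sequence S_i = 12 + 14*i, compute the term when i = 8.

S_8 = 12 + 14*8 = 12 + 112 = 124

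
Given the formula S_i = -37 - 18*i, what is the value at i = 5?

S_5 = -37 + -18*5 = -37 + -90 = -127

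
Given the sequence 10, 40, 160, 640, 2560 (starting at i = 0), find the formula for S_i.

Check ratios: 40 / 10 = 4.0
Common ratio r = 4.
First term a = 10.
Formula: S_i = 10 * 4^i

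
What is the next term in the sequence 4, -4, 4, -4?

Ratios: -4 / 4 = -1.0
This is a geometric sequence with common ratio r = -1.
Next term = -4 * -1 = 4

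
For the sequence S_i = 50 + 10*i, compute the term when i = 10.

S_10 = 50 + 10*10 = 50 + 100 = 150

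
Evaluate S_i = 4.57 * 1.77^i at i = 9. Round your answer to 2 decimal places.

S_9 = 4.57 * 1.77^9 ≈ 4.57 * 170.5137 ≈ 779.25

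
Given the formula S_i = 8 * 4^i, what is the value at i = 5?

S_5 = 8 * 4^5 = 8 * 1024 = 8192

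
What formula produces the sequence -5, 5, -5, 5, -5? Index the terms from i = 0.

Check ratios: 5 / -5 = -1.0
Common ratio r = -1.
First term a = -5.
Formula: S_i = -5 * (-1)^i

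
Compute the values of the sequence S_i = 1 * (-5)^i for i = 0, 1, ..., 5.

This is a geometric sequence.
i=0: S_0 = 1 * (-5)^0 = 1
i=1: S_1 = 1 * (-5)^1 = -5
i=2: S_2 = 1 * (-5)^2 = 25
i=3: S_3 = 1 * (-5)^3 = -125
i=4: S_4 = 1 * (-5)^4 = 625
i=5: S_5 = 1 * (-5)^5 = -3125
The first 6 terms are: [1, -5, 25, -125, 625, -3125]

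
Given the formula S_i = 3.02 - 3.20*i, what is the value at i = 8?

S_8 = 3.02 + -3.2*8 = 3.02 + -25.6 = -22.58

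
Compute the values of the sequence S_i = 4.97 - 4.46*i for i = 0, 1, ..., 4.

This is an arithmetic sequence.
i=0: S_0 = 4.97 + -4.46*0 = 4.97
i=1: S_1 = 4.97 + -4.46*1 = 0.51
i=2: S_2 = 4.97 + -4.46*2 = -3.95
i=3: S_3 = 4.97 + -4.46*3 = -8.41
i=4: S_4 = 4.97 + -4.46*4 = -12.87
The first 5 terms are: [4.97, 0.51, -3.95, -8.41, -12.87]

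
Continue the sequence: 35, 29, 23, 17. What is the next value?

Differences: 29 - 35 = -6
This is an arithmetic sequence with common difference d = -6.
Next term = 17 + -6 = 11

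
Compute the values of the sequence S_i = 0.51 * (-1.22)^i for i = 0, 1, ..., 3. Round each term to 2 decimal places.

This is a geometric sequence.
i=0: S_0 = 0.51 * (-1.22)^0 = 0.51
i=1: S_1 = 0.51 * (-1.22)^1 ≈ -0.62
i=2: S_2 = 0.51 * (-1.22)^2 ≈ 0.76
i=3: S_3 = 0.51 * (-1.22)^3 ≈ -0.93
The first 4 terms are: [0.51, -0.62, 0.76, -0.93]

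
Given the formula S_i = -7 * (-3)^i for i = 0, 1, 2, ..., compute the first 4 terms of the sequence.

This is a geometric sequence.
i=0: S_0 = -7 * (-3)^0 = -7
i=1: S_1 = -7 * (-3)^1 = 21
i=2: S_2 = -7 * (-3)^2 = -63
i=3: S_3 = -7 * (-3)^3 = 189
The first 4 terms are: [-7, 21, -63, 189]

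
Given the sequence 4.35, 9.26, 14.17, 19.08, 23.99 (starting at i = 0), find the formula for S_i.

Check differences: 9.26 - 4.35 = 4.91
14.17 - 9.26 = 4.91
Common difference d = 4.91.
First term a = 4.35.
Formula: S_i = 4.35 + 4.91*i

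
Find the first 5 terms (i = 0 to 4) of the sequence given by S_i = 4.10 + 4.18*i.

This is an arithmetic sequence.
i=0: S_0 = 4.1 + 4.18*0 = 4.1
i=1: S_1 = 4.1 + 4.18*1 = 8.28
i=2: S_2 = 4.1 + 4.18*2 = 12.46
i=3: S_3 = 4.1 + 4.18*3 = 16.64
i=4: S_4 = 4.1 + 4.18*4 = 20.82
The first 5 terms are: [4.1, 8.28, 12.46, 16.64, 20.82]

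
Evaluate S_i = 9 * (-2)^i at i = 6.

S_6 = 9 * (-2)^6 = 9 * 64 = 576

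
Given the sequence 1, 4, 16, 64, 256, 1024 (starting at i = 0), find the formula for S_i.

Check ratios: 4 / 1 = 4.0
Common ratio r = 4.
First term a = 1.
Formula: S_i = 1 * 4^i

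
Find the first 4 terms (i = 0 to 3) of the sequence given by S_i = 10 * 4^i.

This is a geometric sequence.
i=0: S_0 = 10 * 4^0 = 10
i=1: S_1 = 10 * 4^1 = 40
i=2: S_2 = 10 * 4^2 = 160
i=3: S_3 = 10 * 4^3 = 640
The first 4 terms are: [10, 40, 160, 640]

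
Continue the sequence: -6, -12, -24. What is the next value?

Ratios: -12 / -6 = 2.0
This is a geometric sequence with common ratio r = 2.
Next term = -24 * 2 = -48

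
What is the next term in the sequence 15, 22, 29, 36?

Differences: 22 - 15 = 7
This is an arithmetic sequence with common difference d = 7.
Next term = 36 + 7 = 43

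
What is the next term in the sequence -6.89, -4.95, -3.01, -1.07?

Differences: -4.95 - -6.89 = 1.94
This is an arithmetic sequence with common difference d = 1.94.
Next term = -1.07 + 1.94 = 0.87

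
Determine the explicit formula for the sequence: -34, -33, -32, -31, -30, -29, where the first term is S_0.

Check differences: -33 - -34 = 1
-32 - -33 = 1
Common difference d = 1.
First term a = -34.
Formula: S_i = -34 + 1*i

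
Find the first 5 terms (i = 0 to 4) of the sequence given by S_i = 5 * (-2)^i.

This is a geometric sequence.
i=0: S_0 = 5 * (-2)^0 = 5
i=1: S_1 = 5 * (-2)^1 = -10
i=2: S_2 = 5 * (-2)^2 = 20
i=3: S_3 = 5 * (-2)^3 = -40
i=4: S_4 = 5 * (-2)^4 = 80
The first 5 terms are: [5, -10, 20, -40, 80]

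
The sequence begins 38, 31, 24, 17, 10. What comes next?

Differences: 31 - 38 = -7
This is an arithmetic sequence with common difference d = -7.
Next term = 10 + -7 = 3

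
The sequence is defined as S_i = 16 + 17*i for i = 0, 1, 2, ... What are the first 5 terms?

This is an arithmetic sequence.
i=0: S_0 = 16 + 17*0 = 16
i=1: S_1 = 16 + 17*1 = 33
i=2: S_2 = 16 + 17*2 = 50
i=3: S_3 = 16 + 17*3 = 67
i=4: S_4 = 16 + 17*4 = 84
The first 5 terms are: [16, 33, 50, 67, 84]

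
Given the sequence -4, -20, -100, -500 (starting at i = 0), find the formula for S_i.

Check ratios: -20 / -4 = 5.0
Common ratio r = 5.
First term a = -4.
Formula: S_i = -4 * 5^i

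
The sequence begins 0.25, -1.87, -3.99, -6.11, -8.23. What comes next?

Differences: -1.87 - 0.25 = -2.12
This is an arithmetic sequence with common difference d = -2.12.
Next term = -8.23 + -2.12 = -10.35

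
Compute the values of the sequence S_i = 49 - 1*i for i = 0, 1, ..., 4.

This is an arithmetic sequence.
i=0: S_0 = 49 + -1*0 = 49
i=1: S_1 = 49 + -1*1 = 48
i=2: S_2 = 49 + -1*2 = 47
i=3: S_3 = 49 + -1*3 = 46
i=4: S_4 = 49 + -1*4 = 45
The first 5 terms are: [49, 48, 47, 46, 45]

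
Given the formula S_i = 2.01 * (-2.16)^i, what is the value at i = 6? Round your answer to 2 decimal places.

S_6 = 2.01 * (-2.16)^6 ≈ 2.01 * 101.56 ≈ 204.14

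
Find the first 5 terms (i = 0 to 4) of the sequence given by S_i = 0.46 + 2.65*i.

This is an arithmetic sequence.
i=0: S_0 = 0.46 + 2.65*0 = 0.46
i=1: S_1 = 0.46 + 2.65*1 = 3.11
i=2: S_2 = 0.46 + 2.65*2 = 5.76
i=3: S_3 = 0.46 + 2.65*3 = 8.41
i=4: S_4 = 0.46 + 2.65*4 = 11.06
The first 5 terms are: [0.46, 3.11, 5.76, 8.41, 11.06]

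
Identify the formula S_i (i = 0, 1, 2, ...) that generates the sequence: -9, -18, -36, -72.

Check ratios: -18 / -9 = 2.0
Common ratio r = 2.
First term a = -9.
Formula: S_i = -9 * 2^i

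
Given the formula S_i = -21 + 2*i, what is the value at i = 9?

S_9 = -21 + 2*9 = -21 + 18 = -3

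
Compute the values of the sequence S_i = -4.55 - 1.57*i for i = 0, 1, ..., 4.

This is an arithmetic sequence.
i=0: S_0 = -4.55 + -1.57*0 = -4.55
i=1: S_1 = -4.55 + -1.57*1 = -6.12
i=2: S_2 = -4.55 + -1.57*2 = -7.69
i=3: S_3 = -4.55 + -1.57*3 = -9.26
i=4: S_4 = -4.55 + -1.57*4 = -10.83
The first 5 terms are: [-4.55, -6.12, -7.69, -9.26, -10.83]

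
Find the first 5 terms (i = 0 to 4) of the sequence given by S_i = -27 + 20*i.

This is an arithmetic sequence.
i=0: S_0 = -27 + 20*0 = -27
i=1: S_1 = -27 + 20*1 = -7
i=2: S_2 = -27 + 20*2 = 13
i=3: S_3 = -27 + 20*3 = 33
i=4: S_4 = -27 + 20*4 = 53
The first 5 terms are: [-27, -7, 13, 33, 53]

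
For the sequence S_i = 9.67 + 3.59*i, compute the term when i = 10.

S_10 = 9.67 + 3.59*10 = 9.67 + 35.9 = 45.57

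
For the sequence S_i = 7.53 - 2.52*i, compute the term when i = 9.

S_9 = 7.53 + -2.52*9 = 7.53 + -22.68 = -15.15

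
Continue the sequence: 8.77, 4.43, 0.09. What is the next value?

Differences: 4.43 - 8.77 = -4.34
This is an arithmetic sequence with common difference d = -4.34.
Next term = 0.09 + -4.34 = -4.25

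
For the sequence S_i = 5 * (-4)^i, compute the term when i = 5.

S_5 = 5 * (-4)^5 = 5 * -1024 = -5120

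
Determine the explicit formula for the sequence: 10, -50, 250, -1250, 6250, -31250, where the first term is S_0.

Check ratios: -50 / 10 = -5.0
Common ratio r = -5.
First term a = 10.
Formula: S_i = 10 * (-5)^i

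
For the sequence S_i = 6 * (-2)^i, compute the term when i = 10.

S_10 = 6 * (-2)^10 = 6 * 1024 = 6144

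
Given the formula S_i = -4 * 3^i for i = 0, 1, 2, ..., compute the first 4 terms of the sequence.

This is a geometric sequence.
i=0: S_0 = -4 * 3^0 = -4
i=1: S_1 = -4 * 3^1 = -12
i=2: S_2 = -4 * 3^2 = -36
i=3: S_3 = -4 * 3^3 = -108
The first 4 terms are: [-4, -12, -36, -108]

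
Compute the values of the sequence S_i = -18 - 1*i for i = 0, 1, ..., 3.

This is an arithmetic sequence.
i=0: S_0 = -18 + -1*0 = -18
i=1: S_1 = -18 + -1*1 = -19
i=2: S_2 = -18 + -1*2 = -20
i=3: S_3 = -18 + -1*3 = -21
The first 4 terms are: [-18, -19, -20, -21]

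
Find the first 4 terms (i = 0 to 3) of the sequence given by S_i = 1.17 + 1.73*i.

This is an arithmetic sequence.
i=0: S_0 = 1.17 + 1.73*0 = 1.17
i=1: S_1 = 1.17 + 1.73*1 = 2.9
i=2: S_2 = 1.17 + 1.73*2 = 4.63
i=3: S_3 = 1.17 + 1.73*3 = 6.36
The first 4 terms are: [1.17, 2.9, 4.63, 6.36]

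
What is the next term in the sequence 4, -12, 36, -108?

Ratios: -12 / 4 = -3.0
This is a geometric sequence with common ratio r = -3.
Next term = -108 * -3 = 324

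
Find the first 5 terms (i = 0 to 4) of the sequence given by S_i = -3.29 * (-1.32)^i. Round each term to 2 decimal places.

This is a geometric sequence.
i=0: S_0 = -3.29 * (-1.32)^0 = -3.29
i=1: S_1 = -3.29 * (-1.32)^1 ≈ 4.34
i=2: S_2 = -3.29 * (-1.32)^2 ≈ -5.73
i=3: S_3 = -3.29 * (-1.32)^3 ≈ 7.57
i=4: S_4 = -3.29 * (-1.32)^4 ≈ -9.99
The first 5 terms are: [-3.29, 4.34, -5.73, 7.57, -9.99]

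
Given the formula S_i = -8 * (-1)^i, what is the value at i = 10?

S_10 = -8 * (-1)^10 = -8 * 1 = -8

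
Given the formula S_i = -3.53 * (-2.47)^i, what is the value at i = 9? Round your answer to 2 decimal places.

S_9 = -3.53 * (-2.47)^9 ≈ -3.53 * -3421.9415 ≈ 12079.45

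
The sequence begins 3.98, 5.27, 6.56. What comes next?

Differences: 5.27 - 3.98 = 1.29
This is an arithmetic sequence with common difference d = 1.29.
Next term = 6.56 + 1.29 = 7.85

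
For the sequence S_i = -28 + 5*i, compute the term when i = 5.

S_5 = -28 + 5*5 = -28 + 25 = -3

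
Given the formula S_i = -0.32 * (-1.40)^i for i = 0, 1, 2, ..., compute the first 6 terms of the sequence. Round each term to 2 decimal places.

This is a geometric sequence.
i=0: S_0 = -0.32 * (-1.4)^0 = -0.32
i=1: S_1 = -0.32 * (-1.4)^1 ≈ 0.45
i=2: S_2 = -0.32 * (-1.4)^2 ≈ -0.63
i=3: S_3 = -0.32 * (-1.4)^3 ≈ 0.88
i=4: S_4 = -0.32 * (-1.4)^4 ≈ -1.23
i=5: S_5 = -0.32 * (-1.4)^5 ≈ 1.72
The first 6 terms are: [-0.32, 0.45, -0.63, 0.88, -1.23, 1.72]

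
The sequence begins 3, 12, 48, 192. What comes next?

Ratios: 12 / 3 = 4.0
This is a geometric sequence with common ratio r = 4.
Next term = 192 * 4 = 768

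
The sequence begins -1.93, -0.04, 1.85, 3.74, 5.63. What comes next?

Differences: -0.04 - -1.93 = 1.89
This is an arithmetic sequence with common difference d = 1.89.
Next term = 5.63 + 1.89 = 7.52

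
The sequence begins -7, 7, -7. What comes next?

Ratios: 7 / -7 = -1.0
This is a geometric sequence with common ratio r = -1.
Next term = -7 * -1 = 7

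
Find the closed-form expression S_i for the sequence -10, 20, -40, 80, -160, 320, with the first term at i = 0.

Check ratios: 20 / -10 = -2.0
Common ratio r = -2.
First term a = -10.
Formula: S_i = -10 * (-2)^i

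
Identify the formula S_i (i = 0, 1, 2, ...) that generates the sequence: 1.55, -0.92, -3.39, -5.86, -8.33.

Check differences: -0.92 - 1.55 = -2.47
-3.39 - -0.92 = -2.47
Common difference d = -2.47.
First term a = 1.55.
Formula: S_i = 1.55 - 2.47*i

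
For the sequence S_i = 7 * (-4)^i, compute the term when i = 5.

S_5 = 7 * (-4)^5 = 7 * -1024 = -7168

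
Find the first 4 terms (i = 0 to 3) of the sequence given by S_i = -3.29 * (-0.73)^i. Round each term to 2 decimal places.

This is a geometric sequence.
i=0: S_0 = -3.29 * (-0.73)^0 = -3.29
i=1: S_1 = -3.29 * (-0.73)^1 ≈ 2.4
i=2: S_2 = -3.29 * (-0.73)^2 ≈ -1.75
i=3: S_3 = -3.29 * (-0.73)^3 ≈ 1.28
The first 4 terms are: [-3.29, 2.4, -1.75, 1.28]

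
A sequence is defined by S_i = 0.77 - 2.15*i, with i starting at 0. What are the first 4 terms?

This is an arithmetic sequence.
i=0: S_0 = 0.77 + -2.15*0 = 0.77
i=1: S_1 = 0.77 + -2.15*1 = -1.38
i=2: S_2 = 0.77 + -2.15*2 = -3.53
i=3: S_3 = 0.77 + -2.15*3 = -5.68
The first 4 terms are: [0.77, -1.38, -3.53, -5.68]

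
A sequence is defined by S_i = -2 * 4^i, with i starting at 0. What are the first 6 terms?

This is a geometric sequence.
i=0: S_0 = -2 * 4^0 = -2
i=1: S_1 = -2 * 4^1 = -8
i=2: S_2 = -2 * 4^2 = -32
i=3: S_3 = -2 * 4^3 = -128
i=4: S_4 = -2 * 4^4 = -512
i=5: S_5 = -2 * 4^5 = -2048
The first 6 terms are: [-2, -8, -32, -128, -512, -2048]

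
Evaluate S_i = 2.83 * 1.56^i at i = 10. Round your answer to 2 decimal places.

S_10 = 2.83 * 1.56^10 ≈ 2.83 * 85.3583 ≈ 241.56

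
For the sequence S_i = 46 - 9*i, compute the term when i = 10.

S_10 = 46 + -9*10 = 46 + -90 = -44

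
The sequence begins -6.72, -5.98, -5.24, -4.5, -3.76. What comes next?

Differences: -5.98 - -6.72 = 0.74
This is an arithmetic sequence with common difference d = 0.74.
Next term = -3.76 + 0.74 = -3.02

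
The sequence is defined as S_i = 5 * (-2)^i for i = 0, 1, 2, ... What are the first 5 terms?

This is a geometric sequence.
i=0: S_0 = 5 * (-2)^0 = 5
i=1: S_1 = 5 * (-2)^1 = -10
i=2: S_2 = 5 * (-2)^2 = 20
i=3: S_3 = 5 * (-2)^3 = -40
i=4: S_4 = 5 * (-2)^4 = 80
The first 5 terms are: [5, -10, 20, -40, 80]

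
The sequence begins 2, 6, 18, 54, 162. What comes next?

Ratios: 6 / 2 = 3.0
This is a geometric sequence with common ratio r = 3.
Next term = 162 * 3 = 486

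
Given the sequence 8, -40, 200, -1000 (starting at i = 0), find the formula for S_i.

Check ratios: -40 / 8 = -5.0
Common ratio r = -5.
First term a = 8.
Formula: S_i = 8 * (-5)^i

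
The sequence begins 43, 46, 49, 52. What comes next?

Differences: 46 - 43 = 3
This is an arithmetic sequence with common difference d = 3.
Next term = 52 + 3 = 55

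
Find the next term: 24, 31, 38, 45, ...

Differences: 31 - 24 = 7
This is an arithmetic sequence with common difference d = 7.
Next term = 45 + 7 = 52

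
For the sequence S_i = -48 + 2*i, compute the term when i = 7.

S_7 = -48 + 2*7 = -48 + 14 = -34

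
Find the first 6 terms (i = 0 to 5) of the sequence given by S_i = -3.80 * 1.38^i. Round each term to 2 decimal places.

This is a geometric sequence.
i=0: S_0 = -3.8 * 1.38^0 = -3.8
i=1: S_1 = -3.8 * 1.38^1 ≈ -5.24
i=2: S_2 = -3.8 * 1.38^2 ≈ -7.24
i=3: S_3 = -3.8 * 1.38^3 ≈ -9.99
i=4: S_4 = -3.8 * 1.38^4 ≈ -13.78
i=5: S_5 = -3.8 * 1.38^5 ≈ -19.02
The first 6 terms are: [-3.8, -5.24, -7.24, -9.99, -13.78, -19.02]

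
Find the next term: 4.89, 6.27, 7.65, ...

Differences: 6.27 - 4.89 = 1.38
This is an arithmetic sequence with common difference d = 1.38.
Next term = 7.65 + 1.38 = 9.03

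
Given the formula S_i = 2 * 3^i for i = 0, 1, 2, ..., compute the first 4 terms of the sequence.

This is a geometric sequence.
i=0: S_0 = 2 * 3^0 = 2
i=1: S_1 = 2 * 3^1 = 6
i=2: S_2 = 2 * 3^2 = 18
i=3: S_3 = 2 * 3^3 = 54
The first 4 terms are: [2, 6, 18, 54]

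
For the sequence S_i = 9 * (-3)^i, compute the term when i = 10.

S_10 = 9 * (-3)^10 = 9 * 59049 = 531441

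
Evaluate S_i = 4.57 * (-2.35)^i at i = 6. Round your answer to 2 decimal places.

S_6 = 4.57 * (-2.35)^6 ≈ 4.57 * 168.4252 ≈ 769.7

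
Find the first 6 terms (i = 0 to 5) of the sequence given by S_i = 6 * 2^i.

This is a geometric sequence.
i=0: S_0 = 6 * 2^0 = 6
i=1: S_1 = 6 * 2^1 = 12
i=2: S_2 = 6 * 2^2 = 24
i=3: S_3 = 6 * 2^3 = 48
i=4: S_4 = 6 * 2^4 = 96
i=5: S_5 = 6 * 2^5 = 192
The first 6 terms are: [6, 12, 24, 48, 96, 192]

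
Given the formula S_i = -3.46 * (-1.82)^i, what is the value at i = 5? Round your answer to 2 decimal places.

S_5 = -3.46 * (-1.82)^5 ≈ -3.46 * -19.969 ≈ 69.09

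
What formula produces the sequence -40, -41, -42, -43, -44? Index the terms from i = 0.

Check differences: -41 - -40 = -1
-42 - -41 = -1
Common difference d = -1.
First term a = -40.
Formula: S_i = -40 - 1*i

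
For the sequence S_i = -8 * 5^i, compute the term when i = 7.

S_7 = -8 * 5^7 = -8 * 78125 = -625000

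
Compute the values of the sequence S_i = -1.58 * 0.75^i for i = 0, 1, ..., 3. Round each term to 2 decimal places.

This is a geometric sequence.
i=0: S_0 = -1.58 * 0.75^0 = -1.58
i=1: S_1 = -1.58 * 0.75^1 ≈ -1.19
i=2: S_2 = -1.58 * 0.75^2 ≈ -0.89
i=3: S_3 = -1.58 * 0.75^3 ≈ -0.67
The first 4 terms are: [-1.58, -1.19, -0.89, -0.67]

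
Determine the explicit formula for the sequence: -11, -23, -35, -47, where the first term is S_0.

Check differences: -23 - -11 = -12
-35 - -23 = -12
Common difference d = -12.
First term a = -11.
Formula: S_i = -11 - 12*i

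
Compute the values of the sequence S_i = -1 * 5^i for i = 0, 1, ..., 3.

This is a geometric sequence.
i=0: S_0 = -1 * 5^0 = -1
i=1: S_1 = -1 * 5^1 = -5
i=2: S_2 = -1 * 5^2 = -25
i=3: S_3 = -1 * 5^3 = -125
The first 4 terms are: [-1, -5, -25, -125]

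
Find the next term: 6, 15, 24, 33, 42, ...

Differences: 15 - 6 = 9
This is an arithmetic sequence with common difference d = 9.
Next term = 42 + 9 = 51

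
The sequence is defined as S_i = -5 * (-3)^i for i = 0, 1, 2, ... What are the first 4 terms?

This is a geometric sequence.
i=0: S_0 = -5 * (-3)^0 = -5
i=1: S_1 = -5 * (-3)^1 = 15
i=2: S_2 = -5 * (-3)^2 = -45
i=3: S_3 = -5 * (-3)^3 = 135
The first 4 terms are: [-5, 15, -45, 135]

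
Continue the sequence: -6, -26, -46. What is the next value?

Differences: -26 - -6 = -20
This is an arithmetic sequence with common difference d = -20.
Next term = -46 + -20 = -66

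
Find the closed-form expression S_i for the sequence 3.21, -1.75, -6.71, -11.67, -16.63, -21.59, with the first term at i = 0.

Check differences: -1.75 - 3.21 = -4.96
-6.71 - -1.75 = -4.96
Common difference d = -4.96.
First term a = 3.21.
Formula: S_i = 3.21 - 4.96*i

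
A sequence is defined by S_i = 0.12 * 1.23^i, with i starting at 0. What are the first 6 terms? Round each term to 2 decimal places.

This is a geometric sequence.
i=0: S_0 = 0.12 * 1.23^0 = 0.12
i=1: S_1 = 0.12 * 1.23^1 ≈ 0.15
i=2: S_2 = 0.12 * 1.23^2 ≈ 0.18
i=3: S_3 = 0.12 * 1.23^3 ≈ 0.22
i=4: S_4 = 0.12 * 1.23^4 ≈ 0.27
i=5: S_5 = 0.12 * 1.23^5 ≈ 0.34
The first 6 terms are: [0.12, 0.15, 0.18, 0.22, 0.27, 0.34]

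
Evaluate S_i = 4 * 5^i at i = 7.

S_7 = 4 * 5^7 = 4 * 78125 = 312500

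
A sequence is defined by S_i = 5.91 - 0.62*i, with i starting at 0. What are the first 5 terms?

This is an arithmetic sequence.
i=0: S_0 = 5.91 + -0.62*0 = 5.91
i=1: S_1 = 5.91 + -0.62*1 = 5.29
i=2: S_2 = 5.91 + -0.62*2 = 4.67
i=3: S_3 = 5.91 + -0.62*3 = 4.05
i=4: S_4 = 5.91 + -0.62*4 = 3.43
The first 5 terms are: [5.91, 5.29, 4.67, 4.05, 3.43]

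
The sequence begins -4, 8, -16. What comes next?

Ratios: 8 / -4 = -2.0
This is a geometric sequence with common ratio r = -2.
Next term = -16 * -2 = 32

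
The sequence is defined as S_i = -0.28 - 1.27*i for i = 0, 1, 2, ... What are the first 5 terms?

This is an arithmetic sequence.
i=0: S_0 = -0.28 + -1.27*0 = -0.28
i=1: S_1 = -0.28 + -1.27*1 = -1.55
i=2: S_2 = -0.28 + -1.27*2 = -2.82
i=3: S_3 = -0.28 + -1.27*3 = -4.09
i=4: S_4 = -0.28 + -1.27*4 = -5.36
The first 5 terms are: [-0.28, -1.55, -2.82, -4.09, -5.36]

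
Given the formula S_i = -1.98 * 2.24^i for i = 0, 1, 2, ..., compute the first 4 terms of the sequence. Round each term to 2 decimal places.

This is a geometric sequence.
i=0: S_0 = -1.98 * 2.24^0 = -1.98
i=1: S_1 = -1.98 * 2.24^1 ≈ -4.44
i=2: S_2 = -1.98 * 2.24^2 ≈ -9.93
i=3: S_3 = -1.98 * 2.24^3 ≈ -22.25
The first 4 terms are: [-1.98, -4.44, -9.93, -22.25]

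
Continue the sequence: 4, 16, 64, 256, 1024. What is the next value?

Ratios: 16 / 4 = 4.0
This is a geometric sequence with common ratio r = 4.
Next term = 1024 * 4 = 4096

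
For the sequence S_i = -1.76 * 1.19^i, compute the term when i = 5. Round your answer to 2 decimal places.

S_5 = -1.76 * 1.19^5 ≈ -1.76 * 2.3864 ≈ -4.2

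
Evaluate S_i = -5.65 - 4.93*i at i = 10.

S_10 = -5.65 + -4.93*10 = -5.65 + -49.3 = -54.95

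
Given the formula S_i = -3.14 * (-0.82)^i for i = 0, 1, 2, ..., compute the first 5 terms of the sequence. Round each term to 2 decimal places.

This is a geometric sequence.
i=0: S_0 = -3.14 * (-0.82)^0 = -3.14
i=1: S_1 = -3.14 * (-0.82)^1 ≈ 2.57
i=2: S_2 = -3.14 * (-0.82)^2 ≈ -2.11
i=3: S_3 = -3.14 * (-0.82)^3 ≈ 1.73
i=4: S_4 = -3.14 * (-0.82)^4 ≈ -1.42
The first 5 terms are: [-3.14, 2.57, -2.11, 1.73, -1.42]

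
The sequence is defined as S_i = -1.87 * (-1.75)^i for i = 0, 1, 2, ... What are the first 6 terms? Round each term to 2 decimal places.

This is a geometric sequence.
i=0: S_0 = -1.87 * (-1.75)^0 = -1.87
i=1: S_1 = -1.87 * (-1.75)^1 ≈ 3.27
i=2: S_2 = -1.87 * (-1.75)^2 ≈ -5.73
i=3: S_3 = -1.87 * (-1.75)^3 ≈ 10.02
i=4: S_4 = -1.87 * (-1.75)^4 ≈ -17.54
i=5: S_5 = -1.87 * (-1.75)^5 ≈ 30.69
The first 6 terms are: [-1.87, 3.27, -5.73, 10.02, -17.54, 30.69]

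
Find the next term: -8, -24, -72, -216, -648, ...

Ratios: -24 / -8 = 3.0
This is a geometric sequence with common ratio r = 3.
Next term = -648 * 3 = -1944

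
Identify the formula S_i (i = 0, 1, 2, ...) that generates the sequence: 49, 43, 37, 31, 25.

Check differences: 43 - 49 = -6
37 - 43 = -6
Common difference d = -6.
First term a = 49.
Formula: S_i = 49 - 6*i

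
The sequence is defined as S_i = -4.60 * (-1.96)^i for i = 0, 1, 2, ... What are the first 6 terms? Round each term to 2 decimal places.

This is a geometric sequence.
i=0: S_0 = -4.6 * (-1.96)^0 = -4.6
i=1: S_1 = -4.6 * (-1.96)^1 ≈ 9.02
i=2: S_2 = -4.6 * (-1.96)^2 ≈ -17.67
i=3: S_3 = -4.6 * (-1.96)^3 ≈ 34.64
i=4: S_4 = -4.6 * (-1.96)^4 ≈ -67.89
i=5: S_5 = -4.6 * (-1.96)^5 ≈ 133.06
The first 6 terms are: [-4.6, 9.02, -17.67, 34.64, -67.89, 133.06]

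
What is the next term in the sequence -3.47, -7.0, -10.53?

Differences: -7.0 - -3.47 = -3.53
This is an arithmetic sequence with common difference d = -3.53.
Next term = -10.53 + -3.53 = -14.06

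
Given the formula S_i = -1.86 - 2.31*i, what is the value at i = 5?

S_5 = -1.86 + -2.31*5 = -1.86 + -11.55 = -13.41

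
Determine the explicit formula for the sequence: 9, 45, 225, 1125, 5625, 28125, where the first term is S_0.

Check ratios: 45 / 9 = 5.0
Common ratio r = 5.
First term a = 9.
Formula: S_i = 9 * 5^i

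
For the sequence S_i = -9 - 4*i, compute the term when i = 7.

S_7 = -9 + -4*7 = -9 + -28 = -37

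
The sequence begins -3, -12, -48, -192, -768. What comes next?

Ratios: -12 / -3 = 4.0
This is a geometric sequence with common ratio r = 4.
Next term = -768 * 4 = -3072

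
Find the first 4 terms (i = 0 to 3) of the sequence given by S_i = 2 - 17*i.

This is an arithmetic sequence.
i=0: S_0 = 2 + -17*0 = 2
i=1: S_1 = 2 + -17*1 = -15
i=2: S_2 = 2 + -17*2 = -32
i=3: S_3 = 2 + -17*3 = -49
The first 4 terms are: [2, -15, -32, -49]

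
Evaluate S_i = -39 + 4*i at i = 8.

S_8 = -39 + 4*8 = -39 + 32 = -7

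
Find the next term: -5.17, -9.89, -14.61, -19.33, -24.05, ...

Differences: -9.89 - -5.17 = -4.72
This is an arithmetic sequence with common difference d = -4.72.
Next term = -24.05 + -4.72 = -28.77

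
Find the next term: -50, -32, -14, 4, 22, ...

Differences: -32 - -50 = 18
This is an arithmetic sequence with common difference d = 18.
Next term = 22 + 18 = 40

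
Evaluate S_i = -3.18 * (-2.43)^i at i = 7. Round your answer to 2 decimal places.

S_7 = -3.18 * (-2.43)^7 ≈ -3.18 * -500.3155 ≈ 1591.0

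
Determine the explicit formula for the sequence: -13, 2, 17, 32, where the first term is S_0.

Check differences: 2 - -13 = 15
17 - 2 = 15
Common difference d = 15.
First term a = -13.
Formula: S_i = -13 + 15*i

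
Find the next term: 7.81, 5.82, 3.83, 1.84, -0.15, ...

Differences: 5.82 - 7.81 = -1.99
This is an arithmetic sequence with common difference d = -1.99.
Next term = -0.15 + -1.99 = -2.14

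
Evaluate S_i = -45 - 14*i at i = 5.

S_5 = -45 + -14*5 = -45 + -70 = -115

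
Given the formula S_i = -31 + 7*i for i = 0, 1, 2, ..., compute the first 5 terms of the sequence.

This is an arithmetic sequence.
i=0: S_0 = -31 + 7*0 = -31
i=1: S_1 = -31 + 7*1 = -24
i=2: S_2 = -31 + 7*2 = -17
i=3: S_3 = -31 + 7*3 = -10
i=4: S_4 = -31 + 7*4 = -3
The first 5 terms are: [-31, -24, -17, -10, -3]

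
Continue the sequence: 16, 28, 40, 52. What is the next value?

Differences: 28 - 16 = 12
This is an arithmetic sequence with common difference d = 12.
Next term = 52 + 12 = 64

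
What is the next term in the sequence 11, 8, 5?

Differences: 8 - 11 = -3
This is an arithmetic sequence with common difference d = -3.
Next term = 5 + -3 = 2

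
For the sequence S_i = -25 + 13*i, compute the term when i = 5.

S_5 = -25 + 13*5 = -25 + 65 = 40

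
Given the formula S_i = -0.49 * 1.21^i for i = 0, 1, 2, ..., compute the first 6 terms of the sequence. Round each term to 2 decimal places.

This is a geometric sequence.
i=0: S_0 = -0.49 * 1.21^0 = -0.49
i=1: S_1 = -0.49 * 1.21^1 ≈ -0.59
i=2: S_2 = -0.49 * 1.21^2 ≈ -0.72
i=3: S_3 = -0.49 * 1.21^3 ≈ -0.87
i=4: S_4 = -0.49 * 1.21^4 ≈ -1.05
i=5: S_5 = -0.49 * 1.21^5 ≈ -1.27
The first 6 terms are: [-0.49, -0.59, -0.72, -0.87, -1.05, -1.27]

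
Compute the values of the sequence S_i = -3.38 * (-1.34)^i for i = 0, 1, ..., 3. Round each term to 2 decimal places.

This is a geometric sequence.
i=0: S_0 = -3.38 * (-1.34)^0 = -3.38
i=1: S_1 = -3.38 * (-1.34)^1 ≈ 4.53
i=2: S_2 = -3.38 * (-1.34)^2 ≈ -6.07
i=3: S_3 = -3.38 * (-1.34)^3 ≈ 8.13
The first 4 terms are: [-3.38, 4.53, -6.07, 8.13]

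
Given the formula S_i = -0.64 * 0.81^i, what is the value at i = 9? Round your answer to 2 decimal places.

S_9 = -0.64 * 0.81^9 ≈ -0.64 * 0.1501 ≈ -0.1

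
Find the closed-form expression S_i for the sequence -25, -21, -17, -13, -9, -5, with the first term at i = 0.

Check differences: -21 - -25 = 4
-17 - -21 = 4
Common difference d = 4.
First term a = -25.
Formula: S_i = -25 + 4*i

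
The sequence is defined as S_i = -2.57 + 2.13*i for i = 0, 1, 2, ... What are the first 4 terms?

This is an arithmetic sequence.
i=0: S_0 = -2.57 + 2.13*0 = -2.57
i=1: S_1 = -2.57 + 2.13*1 = -0.44
i=2: S_2 = -2.57 + 2.13*2 = 1.69
i=3: S_3 = -2.57 + 2.13*3 = 3.82
The first 4 terms are: [-2.57, -0.44, 1.69, 3.82]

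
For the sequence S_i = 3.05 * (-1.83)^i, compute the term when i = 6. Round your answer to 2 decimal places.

S_6 = 3.05 * (-1.83)^6 ≈ 3.05 * 37.5584 ≈ 114.55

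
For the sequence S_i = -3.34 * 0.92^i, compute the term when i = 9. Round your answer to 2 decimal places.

S_9 = -3.34 * 0.92^9 ≈ -3.34 * 0.4722 ≈ -1.58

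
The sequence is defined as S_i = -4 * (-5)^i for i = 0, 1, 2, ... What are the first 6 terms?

This is a geometric sequence.
i=0: S_0 = -4 * (-5)^0 = -4
i=1: S_1 = -4 * (-5)^1 = 20
i=2: S_2 = -4 * (-5)^2 = -100
i=3: S_3 = -4 * (-5)^3 = 500
i=4: S_4 = -4 * (-5)^4 = -2500
i=5: S_5 = -4 * (-5)^5 = 12500
The first 6 terms are: [-4, 20, -100, 500, -2500, 12500]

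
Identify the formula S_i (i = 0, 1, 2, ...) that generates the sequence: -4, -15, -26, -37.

Check differences: -15 - -4 = -11
-26 - -15 = -11
Common difference d = -11.
First term a = -4.
Formula: S_i = -4 - 11*i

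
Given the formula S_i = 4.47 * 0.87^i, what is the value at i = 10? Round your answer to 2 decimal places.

S_10 = 4.47 * 0.87^10 ≈ 4.47 * 0.2484 ≈ 1.11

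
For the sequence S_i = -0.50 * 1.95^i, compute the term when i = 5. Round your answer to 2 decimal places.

S_5 = -0.5 * 1.95^5 ≈ -0.5 * 28.1951 ≈ -14.1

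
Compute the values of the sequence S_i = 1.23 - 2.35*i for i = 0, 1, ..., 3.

This is an arithmetic sequence.
i=0: S_0 = 1.23 + -2.35*0 = 1.23
i=1: S_1 = 1.23 + -2.35*1 = -1.12
i=2: S_2 = 1.23 + -2.35*2 = -3.47
i=3: S_3 = 1.23 + -2.35*3 = -5.82
The first 4 terms are: [1.23, -1.12, -3.47, -5.82]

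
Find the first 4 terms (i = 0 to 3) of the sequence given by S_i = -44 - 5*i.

This is an arithmetic sequence.
i=0: S_0 = -44 + -5*0 = -44
i=1: S_1 = -44 + -5*1 = -49
i=2: S_2 = -44 + -5*2 = -54
i=3: S_3 = -44 + -5*3 = -59
The first 4 terms are: [-44, -49, -54, -59]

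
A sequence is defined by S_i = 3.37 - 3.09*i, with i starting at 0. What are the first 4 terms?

This is an arithmetic sequence.
i=0: S_0 = 3.37 + -3.09*0 = 3.37
i=1: S_1 = 3.37 + -3.09*1 = 0.28
i=2: S_2 = 3.37 + -3.09*2 = -2.81
i=3: S_3 = 3.37 + -3.09*3 = -5.9
The first 4 terms are: [3.37, 0.28, -2.81, -5.9]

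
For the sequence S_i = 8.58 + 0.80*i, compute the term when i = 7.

S_7 = 8.58 + 0.8*7 = 8.58 + 5.6 = 14.18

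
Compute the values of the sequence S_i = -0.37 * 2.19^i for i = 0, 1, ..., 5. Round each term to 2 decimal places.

This is a geometric sequence.
i=0: S_0 = -0.37 * 2.19^0 = -0.37
i=1: S_1 = -0.37 * 2.19^1 ≈ -0.81
i=2: S_2 = -0.37 * 2.19^2 ≈ -1.77
i=3: S_3 = -0.37 * 2.19^3 ≈ -3.89
i=4: S_4 = -0.37 * 2.19^4 ≈ -8.51
i=5: S_5 = -0.37 * 2.19^5 ≈ -18.64
The first 6 terms are: [-0.37, -0.81, -1.77, -3.89, -8.51, -18.64]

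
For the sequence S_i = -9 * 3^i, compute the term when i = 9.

S_9 = -9 * 3^9 = -9 * 19683 = -177147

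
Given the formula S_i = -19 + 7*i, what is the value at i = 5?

S_5 = -19 + 7*5 = -19 + 35 = 16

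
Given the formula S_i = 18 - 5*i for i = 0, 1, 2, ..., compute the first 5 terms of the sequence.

This is an arithmetic sequence.
i=0: S_0 = 18 + -5*0 = 18
i=1: S_1 = 18 + -5*1 = 13
i=2: S_2 = 18 + -5*2 = 8
i=3: S_3 = 18 + -5*3 = 3
i=4: S_4 = 18 + -5*4 = -2
The first 5 terms are: [18, 13, 8, 3, -2]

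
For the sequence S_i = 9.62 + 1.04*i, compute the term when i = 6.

S_6 = 9.62 + 1.04*6 = 9.62 + 6.24 = 15.86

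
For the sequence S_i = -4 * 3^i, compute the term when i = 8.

S_8 = -4 * 3^8 = -4 * 6561 = -26244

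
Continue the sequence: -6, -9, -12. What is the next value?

Differences: -9 - -6 = -3
This is an arithmetic sequence with common difference d = -3.
Next term = -12 + -3 = -15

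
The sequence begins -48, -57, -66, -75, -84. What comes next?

Differences: -57 - -48 = -9
This is an arithmetic sequence with common difference d = -9.
Next term = -84 + -9 = -93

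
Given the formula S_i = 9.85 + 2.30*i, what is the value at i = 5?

S_5 = 9.85 + 2.3*5 = 9.85 + 11.5 = 21.35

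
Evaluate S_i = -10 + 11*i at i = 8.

S_8 = -10 + 11*8 = -10 + 88 = 78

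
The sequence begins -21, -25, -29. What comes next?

Differences: -25 - -21 = -4
This is an arithmetic sequence with common difference d = -4.
Next term = -29 + -4 = -33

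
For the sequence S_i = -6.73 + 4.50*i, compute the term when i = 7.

S_7 = -6.73 + 4.5*7 = -6.73 + 31.5 = 24.77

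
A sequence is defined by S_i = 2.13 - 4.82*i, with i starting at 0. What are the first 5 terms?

This is an arithmetic sequence.
i=0: S_0 = 2.13 + -4.82*0 = 2.13
i=1: S_1 = 2.13 + -4.82*1 = -2.69
i=2: S_2 = 2.13 + -4.82*2 = -7.51
i=3: S_3 = 2.13 + -4.82*3 = -12.33
i=4: S_4 = 2.13 + -4.82*4 = -17.15
The first 5 terms are: [2.13, -2.69, -7.51, -12.33, -17.15]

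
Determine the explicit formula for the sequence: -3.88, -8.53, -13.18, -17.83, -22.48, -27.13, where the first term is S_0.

Check differences: -8.53 - -3.88 = -4.65
-13.18 - -8.53 = -4.65
Common difference d = -4.65.
First term a = -3.88.
Formula: S_i = -3.88 - 4.65*i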